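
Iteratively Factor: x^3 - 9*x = (x - 3)*(x^2 + 3*x) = (x - 3)*(x + 3)*(x)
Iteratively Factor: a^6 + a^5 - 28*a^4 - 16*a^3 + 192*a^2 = (a + 4)*(a^5 - 3*a^4 - 16*a^3 + 48*a^2) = (a - 3)*(a + 4)*(a^4 - 16*a^2) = a*(a - 3)*(a + 4)*(a^3 - 16*a) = a*(a - 4)*(a - 3)*(a + 4)*(a^2 + 4*a) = a*(a - 4)*(a - 3)*(a + 4)^2*(a)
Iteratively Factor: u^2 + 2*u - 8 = (u + 4)*(u - 2)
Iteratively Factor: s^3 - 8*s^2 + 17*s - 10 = (s - 5)*(s^2 - 3*s + 2) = (s - 5)*(s - 2)*(s - 1)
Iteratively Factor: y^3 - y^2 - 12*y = (y)*(y^2 - y - 12) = y*(y + 3)*(y - 4)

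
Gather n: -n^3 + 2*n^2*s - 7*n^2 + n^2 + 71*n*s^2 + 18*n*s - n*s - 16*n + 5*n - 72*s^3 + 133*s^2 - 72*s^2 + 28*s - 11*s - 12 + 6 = -n^3 + n^2*(2*s - 6) + n*(71*s^2 + 17*s - 11) - 72*s^3 + 61*s^2 + 17*s - 6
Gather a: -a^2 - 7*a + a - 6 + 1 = -a^2 - 6*a - 5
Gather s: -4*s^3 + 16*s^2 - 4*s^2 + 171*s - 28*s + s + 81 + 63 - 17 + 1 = -4*s^3 + 12*s^2 + 144*s + 128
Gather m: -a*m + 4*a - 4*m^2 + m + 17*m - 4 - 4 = 4*a - 4*m^2 + m*(18 - a) - 8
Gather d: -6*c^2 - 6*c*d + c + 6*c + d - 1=-6*c^2 + 7*c + d*(1 - 6*c) - 1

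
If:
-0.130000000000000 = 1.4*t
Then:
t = -0.09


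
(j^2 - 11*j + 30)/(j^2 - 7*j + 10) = (j - 6)/(j - 2)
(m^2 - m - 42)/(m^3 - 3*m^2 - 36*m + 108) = (m - 7)/(m^2 - 9*m + 18)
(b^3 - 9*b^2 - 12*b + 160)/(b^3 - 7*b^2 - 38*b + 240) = (b + 4)/(b + 6)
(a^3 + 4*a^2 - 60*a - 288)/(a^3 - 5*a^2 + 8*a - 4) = (a^3 + 4*a^2 - 60*a - 288)/(a^3 - 5*a^2 + 8*a - 4)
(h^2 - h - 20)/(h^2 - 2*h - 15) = (h + 4)/(h + 3)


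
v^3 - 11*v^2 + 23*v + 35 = (v - 7)*(v - 5)*(v + 1)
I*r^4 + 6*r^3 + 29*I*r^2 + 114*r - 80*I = (r - 8*I)*(r - 2*I)*(r + 5*I)*(I*r + 1)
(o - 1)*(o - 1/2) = o^2 - 3*o/2 + 1/2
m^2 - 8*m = m*(m - 8)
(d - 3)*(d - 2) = d^2 - 5*d + 6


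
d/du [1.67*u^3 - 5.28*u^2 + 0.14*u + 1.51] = 5.01*u^2 - 10.56*u + 0.14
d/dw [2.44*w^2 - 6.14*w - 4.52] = 4.88*w - 6.14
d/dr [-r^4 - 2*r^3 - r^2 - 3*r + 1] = -4*r^3 - 6*r^2 - 2*r - 3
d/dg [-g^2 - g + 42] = -2*g - 1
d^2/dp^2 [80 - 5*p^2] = -10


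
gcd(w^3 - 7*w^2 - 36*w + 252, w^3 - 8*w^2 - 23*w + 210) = w^2 - 13*w + 42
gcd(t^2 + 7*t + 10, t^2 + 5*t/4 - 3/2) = t + 2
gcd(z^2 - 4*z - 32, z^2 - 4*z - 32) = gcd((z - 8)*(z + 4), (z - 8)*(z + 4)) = z^2 - 4*z - 32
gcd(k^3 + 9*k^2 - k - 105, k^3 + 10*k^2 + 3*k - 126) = k^2 + 4*k - 21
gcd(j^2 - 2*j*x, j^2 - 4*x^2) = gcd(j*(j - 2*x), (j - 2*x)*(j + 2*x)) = -j + 2*x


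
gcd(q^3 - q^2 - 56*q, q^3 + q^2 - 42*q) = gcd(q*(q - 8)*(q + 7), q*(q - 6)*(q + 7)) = q^2 + 7*q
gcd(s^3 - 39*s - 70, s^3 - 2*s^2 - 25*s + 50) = s + 5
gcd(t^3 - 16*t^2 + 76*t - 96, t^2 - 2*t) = t - 2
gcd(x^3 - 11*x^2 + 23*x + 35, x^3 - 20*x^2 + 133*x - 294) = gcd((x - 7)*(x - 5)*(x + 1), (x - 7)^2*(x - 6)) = x - 7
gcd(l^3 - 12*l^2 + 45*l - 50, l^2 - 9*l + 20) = l - 5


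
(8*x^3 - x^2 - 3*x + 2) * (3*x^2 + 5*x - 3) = 24*x^5 + 37*x^4 - 38*x^3 - 6*x^2 + 19*x - 6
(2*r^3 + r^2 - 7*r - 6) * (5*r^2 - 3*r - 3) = 10*r^5 - r^4 - 44*r^3 - 12*r^2 + 39*r + 18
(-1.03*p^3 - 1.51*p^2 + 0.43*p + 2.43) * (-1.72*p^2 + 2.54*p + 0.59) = 1.7716*p^5 - 0.0190000000000001*p^4 - 5.1827*p^3 - 3.9783*p^2 + 6.4259*p + 1.4337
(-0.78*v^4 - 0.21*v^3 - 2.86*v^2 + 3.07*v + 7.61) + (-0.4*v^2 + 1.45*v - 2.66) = -0.78*v^4 - 0.21*v^3 - 3.26*v^2 + 4.52*v + 4.95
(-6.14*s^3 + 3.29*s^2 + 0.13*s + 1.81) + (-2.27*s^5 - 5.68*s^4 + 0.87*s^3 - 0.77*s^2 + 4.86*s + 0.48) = -2.27*s^5 - 5.68*s^4 - 5.27*s^3 + 2.52*s^2 + 4.99*s + 2.29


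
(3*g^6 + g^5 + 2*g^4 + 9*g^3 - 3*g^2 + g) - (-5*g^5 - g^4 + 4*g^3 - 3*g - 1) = 3*g^6 + 6*g^5 + 3*g^4 + 5*g^3 - 3*g^2 + 4*g + 1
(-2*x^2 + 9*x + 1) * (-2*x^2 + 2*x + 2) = 4*x^4 - 22*x^3 + 12*x^2 + 20*x + 2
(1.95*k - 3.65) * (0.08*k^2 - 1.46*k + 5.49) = 0.156*k^3 - 3.139*k^2 + 16.0345*k - 20.0385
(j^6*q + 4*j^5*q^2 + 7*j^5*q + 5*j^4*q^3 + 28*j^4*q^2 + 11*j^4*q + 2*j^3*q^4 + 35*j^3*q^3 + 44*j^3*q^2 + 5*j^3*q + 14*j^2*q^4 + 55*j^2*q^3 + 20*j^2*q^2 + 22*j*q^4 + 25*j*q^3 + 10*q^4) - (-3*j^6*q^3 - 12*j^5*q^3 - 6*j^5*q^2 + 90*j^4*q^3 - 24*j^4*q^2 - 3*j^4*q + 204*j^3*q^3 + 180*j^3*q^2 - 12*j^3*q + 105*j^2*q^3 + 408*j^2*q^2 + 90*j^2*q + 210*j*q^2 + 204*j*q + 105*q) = 3*j^6*q^3 + j^6*q + 12*j^5*q^3 + 10*j^5*q^2 + 7*j^5*q - 85*j^4*q^3 + 52*j^4*q^2 + 14*j^4*q + 2*j^3*q^4 - 169*j^3*q^3 - 136*j^3*q^2 + 17*j^3*q + 14*j^2*q^4 - 50*j^2*q^3 - 388*j^2*q^2 - 90*j^2*q + 22*j*q^4 + 25*j*q^3 - 210*j*q^2 - 204*j*q + 10*q^4 - 105*q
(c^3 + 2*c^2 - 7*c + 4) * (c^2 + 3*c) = c^5 + 5*c^4 - c^3 - 17*c^2 + 12*c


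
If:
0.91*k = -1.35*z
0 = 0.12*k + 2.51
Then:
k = -20.92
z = 14.10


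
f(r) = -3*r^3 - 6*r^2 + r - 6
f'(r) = -9*r^2 - 12*r + 1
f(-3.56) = 49.75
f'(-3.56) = -70.34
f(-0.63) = -8.26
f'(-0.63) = 4.99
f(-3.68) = 58.57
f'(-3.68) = -76.72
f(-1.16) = -10.55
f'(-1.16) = 2.81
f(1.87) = -44.73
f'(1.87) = -52.91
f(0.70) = -9.27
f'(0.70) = -11.81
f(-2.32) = -3.15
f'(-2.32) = -19.60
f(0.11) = -5.97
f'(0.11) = -0.43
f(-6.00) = 420.00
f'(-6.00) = -251.00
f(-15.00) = 8754.00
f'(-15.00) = -1844.00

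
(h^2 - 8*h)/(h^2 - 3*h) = (h - 8)/(h - 3)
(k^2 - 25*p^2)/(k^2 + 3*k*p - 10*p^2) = (-k + 5*p)/(-k + 2*p)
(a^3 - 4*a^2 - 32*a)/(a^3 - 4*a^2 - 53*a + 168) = a*(a + 4)/(a^2 + 4*a - 21)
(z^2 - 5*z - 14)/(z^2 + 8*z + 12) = (z - 7)/(z + 6)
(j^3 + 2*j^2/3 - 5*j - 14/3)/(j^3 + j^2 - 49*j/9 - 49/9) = 3*(j + 2)/(3*j + 7)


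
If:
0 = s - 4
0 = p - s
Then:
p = 4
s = 4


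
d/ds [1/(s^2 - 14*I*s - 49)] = 2*(-s + 7*I)/(-s^2 + 14*I*s + 49)^2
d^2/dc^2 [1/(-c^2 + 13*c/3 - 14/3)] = 6*(9*c^2 - 39*c - (6*c - 13)^2 + 42)/(3*c^2 - 13*c + 14)^3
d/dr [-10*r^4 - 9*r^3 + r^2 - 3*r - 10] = -40*r^3 - 27*r^2 + 2*r - 3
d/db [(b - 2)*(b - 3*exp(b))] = b - (b - 2)*(3*exp(b) - 1) - 3*exp(b)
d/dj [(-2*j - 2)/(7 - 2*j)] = -18/(2*j - 7)^2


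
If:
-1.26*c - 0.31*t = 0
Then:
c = -0.246031746031746*t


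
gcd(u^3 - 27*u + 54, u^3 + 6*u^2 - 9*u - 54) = u^2 + 3*u - 18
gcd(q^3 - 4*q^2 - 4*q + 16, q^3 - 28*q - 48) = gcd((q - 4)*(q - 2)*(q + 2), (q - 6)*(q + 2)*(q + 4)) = q + 2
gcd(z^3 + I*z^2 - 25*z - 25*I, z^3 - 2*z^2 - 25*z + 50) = z^2 - 25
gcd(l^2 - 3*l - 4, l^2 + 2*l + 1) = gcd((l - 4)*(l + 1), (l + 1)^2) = l + 1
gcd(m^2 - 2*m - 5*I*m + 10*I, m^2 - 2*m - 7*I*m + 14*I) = m - 2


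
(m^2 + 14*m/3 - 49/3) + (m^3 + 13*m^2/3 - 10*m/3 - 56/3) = m^3 + 16*m^2/3 + 4*m/3 - 35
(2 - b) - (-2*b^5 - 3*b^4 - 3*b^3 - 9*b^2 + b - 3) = 2*b^5 + 3*b^4 + 3*b^3 + 9*b^2 - 2*b + 5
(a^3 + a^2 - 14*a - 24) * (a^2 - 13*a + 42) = a^5 - 12*a^4 + 15*a^3 + 200*a^2 - 276*a - 1008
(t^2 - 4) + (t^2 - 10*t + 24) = 2*t^2 - 10*t + 20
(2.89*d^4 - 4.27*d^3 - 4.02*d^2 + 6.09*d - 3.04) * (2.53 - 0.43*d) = -1.2427*d^5 + 9.1478*d^4 - 9.0745*d^3 - 12.7893*d^2 + 16.7149*d - 7.6912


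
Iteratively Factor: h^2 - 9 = (h - 3)*(h + 3)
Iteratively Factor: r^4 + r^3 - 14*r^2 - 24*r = (r)*(r^3 + r^2 - 14*r - 24) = r*(r - 4)*(r^2 + 5*r + 6) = r*(r - 4)*(r + 3)*(r + 2)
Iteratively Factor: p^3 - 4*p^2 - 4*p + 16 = (p - 2)*(p^2 - 2*p - 8) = (p - 2)*(p + 2)*(p - 4)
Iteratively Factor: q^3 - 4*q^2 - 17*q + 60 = (q + 4)*(q^2 - 8*q + 15) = (q - 3)*(q + 4)*(q - 5)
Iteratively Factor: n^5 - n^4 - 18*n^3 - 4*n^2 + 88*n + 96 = (n - 4)*(n^4 + 3*n^3 - 6*n^2 - 28*n - 24) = (n - 4)*(n + 2)*(n^3 + n^2 - 8*n - 12) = (n - 4)*(n + 2)^2*(n^2 - n - 6) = (n - 4)*(n + 2)^3*(n - 3)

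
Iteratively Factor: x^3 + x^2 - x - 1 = (x + 1)*(x^2 - 1) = (x + 1)^2*(x - 1)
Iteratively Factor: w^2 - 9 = (w + 3)*(w - 3)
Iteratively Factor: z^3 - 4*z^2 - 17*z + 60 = (z - 5)*(z^2 + z - 12) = (z - 5)*(z - 3)*(z + 4)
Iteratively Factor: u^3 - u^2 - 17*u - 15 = (u + 3)*(u^2 - 4*u - 5) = (u + 1)*(u + 3)*(u - 5)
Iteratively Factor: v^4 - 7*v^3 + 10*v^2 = (v)*(v^3 - 7*v^2 + 10*v) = v*(v - 5)*(v^2 - 2*v) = v*(v - 5)*(v - 2)*(v)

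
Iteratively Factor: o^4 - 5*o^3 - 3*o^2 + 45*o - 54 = (o - 3)*(o^3 - 2*o^2 - 9*o + 18) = (o - 3)^2*(o^2 + o - 6) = (o - 3)^2*(o - 2)*(o + 3)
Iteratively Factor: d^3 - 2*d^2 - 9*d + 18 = (d + 3)*(d^2 - 5*d + 6) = (d - 3)*(d + 3)*(d - 2)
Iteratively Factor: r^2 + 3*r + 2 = (r + 1)*(r + 2)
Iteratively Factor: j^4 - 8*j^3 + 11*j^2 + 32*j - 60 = (j - 5)*(j^3 - 3*j^2 - 4*j + 12) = (j - 5)*(j - 3)*(j^2 - 4) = (j - 5)*(j - 3)*(j - 2)*(j + 2)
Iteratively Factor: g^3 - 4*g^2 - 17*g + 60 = (g + 4)*(g^2 - 8*g + 15) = (g - 5)*(g + 4)*(g - 3)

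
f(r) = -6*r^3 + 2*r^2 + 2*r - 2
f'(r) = -18*r^2 + 4*r + 2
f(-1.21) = 9.14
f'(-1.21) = -29.19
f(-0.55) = -1.50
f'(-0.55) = -5.64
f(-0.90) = 2.19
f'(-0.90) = -16.18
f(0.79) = -2.13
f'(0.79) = -6.07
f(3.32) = -192.88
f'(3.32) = -183.12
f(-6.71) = 1887.30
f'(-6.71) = -835.27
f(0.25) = -1.47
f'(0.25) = 1.88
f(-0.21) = -2.28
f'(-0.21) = 0.37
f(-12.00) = 10630.00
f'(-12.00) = -2638.00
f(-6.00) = 1354.00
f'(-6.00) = -670.00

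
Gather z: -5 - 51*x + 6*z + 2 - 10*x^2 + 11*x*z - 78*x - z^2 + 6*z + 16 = -10*x^2 - 129*x - z^2 + z*(11*x + 12) + 13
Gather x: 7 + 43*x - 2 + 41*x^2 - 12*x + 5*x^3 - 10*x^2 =5*x^3 + 31*x^2 + 31*x + 5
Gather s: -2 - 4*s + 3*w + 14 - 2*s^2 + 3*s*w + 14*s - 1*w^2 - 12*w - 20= -2*s^2 + s*(3*w + 10) - w^2 - 9*w - 8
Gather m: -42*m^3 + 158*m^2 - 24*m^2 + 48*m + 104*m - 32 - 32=-42*m^3 + 134*m^2 + 152*m - 64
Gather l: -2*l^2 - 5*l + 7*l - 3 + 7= -2*l^2 + 2*l + 4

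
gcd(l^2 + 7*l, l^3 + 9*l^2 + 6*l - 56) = l + 7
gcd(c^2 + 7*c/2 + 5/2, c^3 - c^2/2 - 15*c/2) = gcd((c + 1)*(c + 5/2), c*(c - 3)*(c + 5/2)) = c + 5/2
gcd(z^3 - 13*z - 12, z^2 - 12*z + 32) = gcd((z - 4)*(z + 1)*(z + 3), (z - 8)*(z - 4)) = z - 4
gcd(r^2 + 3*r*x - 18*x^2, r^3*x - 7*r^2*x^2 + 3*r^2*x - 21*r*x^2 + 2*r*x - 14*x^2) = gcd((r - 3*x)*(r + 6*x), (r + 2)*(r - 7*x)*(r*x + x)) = 1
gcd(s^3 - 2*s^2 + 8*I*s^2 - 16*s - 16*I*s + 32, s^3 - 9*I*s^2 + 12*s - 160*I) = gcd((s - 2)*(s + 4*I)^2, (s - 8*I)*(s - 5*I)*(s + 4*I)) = s + 4*I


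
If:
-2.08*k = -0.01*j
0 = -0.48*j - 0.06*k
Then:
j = 0.00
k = 0.00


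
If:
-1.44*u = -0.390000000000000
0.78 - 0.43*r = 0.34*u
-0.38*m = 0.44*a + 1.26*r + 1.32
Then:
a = -0.863636363636364*m - 7.58126321353066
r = 1.60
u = 0.27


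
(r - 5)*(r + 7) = r^2 + 2*r - 35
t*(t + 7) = t^2 + 7*t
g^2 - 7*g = g*(g - 7)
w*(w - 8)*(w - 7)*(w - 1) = w^4 - 16*w^3 + 71*w^2 - 56*w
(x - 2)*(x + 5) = x^2 + 3*x - 10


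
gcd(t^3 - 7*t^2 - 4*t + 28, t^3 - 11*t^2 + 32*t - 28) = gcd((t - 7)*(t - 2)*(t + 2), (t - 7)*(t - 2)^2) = t^2 - 9*t + 14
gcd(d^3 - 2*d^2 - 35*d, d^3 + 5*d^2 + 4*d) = d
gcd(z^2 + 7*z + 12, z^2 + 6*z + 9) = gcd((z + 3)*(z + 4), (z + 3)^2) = z + 3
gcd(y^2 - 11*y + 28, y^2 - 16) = y - 4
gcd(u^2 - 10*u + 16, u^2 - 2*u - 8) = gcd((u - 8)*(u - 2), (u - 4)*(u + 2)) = 1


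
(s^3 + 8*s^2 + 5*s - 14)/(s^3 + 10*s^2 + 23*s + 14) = (s - 1)/(s + 1)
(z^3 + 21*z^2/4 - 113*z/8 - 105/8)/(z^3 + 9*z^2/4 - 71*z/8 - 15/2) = (z + 7)/(z + 4)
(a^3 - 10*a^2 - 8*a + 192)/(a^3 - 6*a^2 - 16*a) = (a^2 - 2*a - 24)/(a*(a + 2))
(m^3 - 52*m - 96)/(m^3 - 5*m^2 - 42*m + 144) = (m + 2)/(m - 3)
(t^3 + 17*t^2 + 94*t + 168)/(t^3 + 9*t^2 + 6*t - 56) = (t + 6)/(t - 2)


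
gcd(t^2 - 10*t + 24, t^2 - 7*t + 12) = t - 4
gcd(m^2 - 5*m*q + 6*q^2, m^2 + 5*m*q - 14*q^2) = -m + 2*q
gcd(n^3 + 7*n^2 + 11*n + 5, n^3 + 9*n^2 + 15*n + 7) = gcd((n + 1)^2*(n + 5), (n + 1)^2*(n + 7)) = n^2 + 2*n + 1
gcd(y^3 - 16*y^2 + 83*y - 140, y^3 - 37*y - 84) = y - 7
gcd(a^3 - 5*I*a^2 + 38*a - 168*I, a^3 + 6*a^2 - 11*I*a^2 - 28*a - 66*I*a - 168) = a^2 - 11*I*a - 28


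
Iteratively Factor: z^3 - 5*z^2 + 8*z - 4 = (z - 1)*(z^2 - 4*z + 4) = (z - 2)*(z - 1)*(z - 2)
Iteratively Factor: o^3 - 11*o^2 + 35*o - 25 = (o - 5)*(o^2 - 6*o + 5) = (o - 5)*(o - 1)*(o - 5)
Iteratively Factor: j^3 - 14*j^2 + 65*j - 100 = (j - 5)*(j^2 - 9*j + 20) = (j - 5)^2*(j - 4)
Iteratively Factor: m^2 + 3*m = (m + 3)*(m)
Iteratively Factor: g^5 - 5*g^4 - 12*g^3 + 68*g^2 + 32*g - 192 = (g + 2)*(g^4 - 7*g^3 + 2*g^2 + 64*g - 96) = (g + 2)*(g + 3)*(g^3 - 10*g^2 + 32*g - 32) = (g - 4)*(g + 2)*(g + 3)*(g^2 - 6*g + 8) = (g - 4)^2*(g + 2)*(g + 3)*(g - 2)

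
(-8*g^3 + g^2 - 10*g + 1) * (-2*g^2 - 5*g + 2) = 16*g^5 + 38*g^4 - g^3 + 50*g^2 - 25*g + 2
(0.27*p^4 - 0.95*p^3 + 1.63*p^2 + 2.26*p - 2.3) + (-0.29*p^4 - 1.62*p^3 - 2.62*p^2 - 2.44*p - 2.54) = -0.02*p^4 - 2.57*p^3 - 0.99*p^2 - 0.18*p - 4.84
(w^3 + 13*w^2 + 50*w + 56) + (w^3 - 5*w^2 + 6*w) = 2*w^3 + 8*w^2 + 56*w + 56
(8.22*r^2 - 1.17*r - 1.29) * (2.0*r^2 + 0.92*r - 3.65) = 16.44*r^4 + 5.2224*r^3 - 33.6594*r^2 + 3.0837*r + 4.7085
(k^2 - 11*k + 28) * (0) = 0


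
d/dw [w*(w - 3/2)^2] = 3*w^2 - 6*w + 9/4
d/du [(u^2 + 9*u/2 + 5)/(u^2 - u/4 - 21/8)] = 4*(-76*u^2 - 244*u - 169)/(64*u^4 - 32*u^3 - 332*u^2 + 84*u + 441)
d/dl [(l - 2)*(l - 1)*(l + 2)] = 3*l^2 - 2*l - 4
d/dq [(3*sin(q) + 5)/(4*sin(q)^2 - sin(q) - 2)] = (-40*sin(q) + 6*cos(2*q) - 7)*cos(q)/(sin(q) + 2*cos(2*q))^2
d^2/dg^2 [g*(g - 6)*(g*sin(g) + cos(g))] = -g^2*(g - 6)*sin(g) + 2*g^2*cos(g) + 3*g*(g - 6)*cos(g) + 2*g*sin(g) + 2*cos(g)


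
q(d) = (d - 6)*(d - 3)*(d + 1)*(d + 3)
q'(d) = (d - 6)*(d - 3)*(d + 1) + (d - 6)*(d - 3)*(d + 3) + (d - 6)*(d + 1)*(d + 3) + (d - 3)*(d + 1)*(d + 3) = 4*d^3 - 15*d^2 - 30*d + 45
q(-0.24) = 42.41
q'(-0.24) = 51.28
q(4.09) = -75.13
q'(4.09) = -54.95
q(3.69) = -50.01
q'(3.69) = -68.97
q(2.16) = 52.60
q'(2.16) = -49.47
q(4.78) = -97.65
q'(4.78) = -4.26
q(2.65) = 24.18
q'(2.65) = -65.40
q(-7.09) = 3289.81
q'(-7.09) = -1921.92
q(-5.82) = 1417.04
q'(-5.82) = -1077.04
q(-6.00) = 1620.00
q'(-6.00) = -1179.00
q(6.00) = 0.00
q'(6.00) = 189.00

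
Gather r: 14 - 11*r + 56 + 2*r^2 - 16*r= 2*r^2 - 27*r + 70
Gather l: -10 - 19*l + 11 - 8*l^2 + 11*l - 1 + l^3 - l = l^3 - 8*l^2 - 9*l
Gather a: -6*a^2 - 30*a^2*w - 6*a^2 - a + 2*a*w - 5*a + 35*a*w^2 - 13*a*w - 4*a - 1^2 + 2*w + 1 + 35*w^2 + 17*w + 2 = a^2*(-30*w - 12) + a*(35*w^2 - 11*w - 10) + 35*w^2 + 19*w + 2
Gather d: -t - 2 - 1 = -t - 3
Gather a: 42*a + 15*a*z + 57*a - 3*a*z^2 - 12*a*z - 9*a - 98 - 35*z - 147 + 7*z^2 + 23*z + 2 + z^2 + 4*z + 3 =a*(-3*z^2 + 3*z + 90) + 8*z^2 - 8*z - 240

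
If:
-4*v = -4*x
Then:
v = x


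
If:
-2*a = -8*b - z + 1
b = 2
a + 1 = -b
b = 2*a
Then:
No Solution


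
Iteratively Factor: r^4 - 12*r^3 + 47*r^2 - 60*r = (r - 3)*(r^3 - 9*r^2 + 20*r) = r*(r - 3)*(r^2 - 9*r + 20) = r*(r - 5)*(r - 3)*(r - 4)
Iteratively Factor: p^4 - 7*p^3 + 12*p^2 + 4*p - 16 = (p - 4)*(p^3 - 3*p^2 + 4) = (p - 4)*(p - 2)*(p^2 - p - 2) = (p - 4)*(p - 2)*(p + 1)*(p - 2)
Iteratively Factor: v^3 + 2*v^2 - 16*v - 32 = (v - 4)*(v^2 + 6*v + 8) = (v - 4)*(v + 4)*(v + 2)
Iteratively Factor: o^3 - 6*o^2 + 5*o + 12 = (o - 3)*(o^2 - 3*o - 4) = (o - 3)*(o + 1)*(o - 4)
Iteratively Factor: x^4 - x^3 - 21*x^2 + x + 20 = (x + 1)*(x^3 - 2*x^2 - 19*x + 20) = (x - 1)*(x + 1)*(x^2 - x - 20) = (x - 5)*(x - 1)*(x + 1)*(x + 4)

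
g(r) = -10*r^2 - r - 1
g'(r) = -20*r - 1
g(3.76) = -146.14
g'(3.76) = -76.20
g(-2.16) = -45.50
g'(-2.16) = 42.20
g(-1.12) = -12.42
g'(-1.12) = 21.40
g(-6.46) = -411.86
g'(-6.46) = 128.20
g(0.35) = -2.58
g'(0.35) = -8.00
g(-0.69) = -5.07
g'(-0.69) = 12.80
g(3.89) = -156.21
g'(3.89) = -78.80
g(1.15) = -15.38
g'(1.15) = -24.00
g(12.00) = -1453.00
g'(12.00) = -241.00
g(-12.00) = -1429.00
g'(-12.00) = 239.00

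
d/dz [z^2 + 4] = 2*z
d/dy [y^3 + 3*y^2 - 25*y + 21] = 3*y^2 + 6*y - 25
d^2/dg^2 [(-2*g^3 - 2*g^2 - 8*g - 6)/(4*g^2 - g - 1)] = 4*(-73*g^3 - 159*g^2 - 15*g - 12)/(64*g^6 - 48*g^5 - 36*g^4 + 23*g^3 + 9*g^2 - 3*g - 1)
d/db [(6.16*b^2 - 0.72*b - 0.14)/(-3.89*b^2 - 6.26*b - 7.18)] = (-41.3624*b^2 - 89.5468*b + 4.2932)/(15.1321*b^4 + 48.7028*b^3 + 95.048*b^2 + 89.8936*b + 51.5524)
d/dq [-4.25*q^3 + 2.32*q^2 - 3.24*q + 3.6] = -12.75*q^2 + 4.64*q - 3.24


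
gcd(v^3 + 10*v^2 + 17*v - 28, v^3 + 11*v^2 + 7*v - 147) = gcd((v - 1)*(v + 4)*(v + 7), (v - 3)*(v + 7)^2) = v + 7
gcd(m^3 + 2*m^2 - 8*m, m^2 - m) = m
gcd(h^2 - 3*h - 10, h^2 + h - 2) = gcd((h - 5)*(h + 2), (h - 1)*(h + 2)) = h + 2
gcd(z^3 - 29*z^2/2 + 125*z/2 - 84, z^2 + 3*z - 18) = z - 3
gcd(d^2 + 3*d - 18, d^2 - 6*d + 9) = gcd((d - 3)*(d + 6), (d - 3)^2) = d - 3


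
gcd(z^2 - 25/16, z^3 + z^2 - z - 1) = 1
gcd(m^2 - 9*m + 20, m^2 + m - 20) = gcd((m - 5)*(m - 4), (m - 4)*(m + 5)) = m - 4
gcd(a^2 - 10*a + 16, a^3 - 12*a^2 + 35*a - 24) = a - 8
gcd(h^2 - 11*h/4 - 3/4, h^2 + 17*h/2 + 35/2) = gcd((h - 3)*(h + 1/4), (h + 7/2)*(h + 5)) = 1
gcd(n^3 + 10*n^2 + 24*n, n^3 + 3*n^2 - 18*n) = n^2 + 6*n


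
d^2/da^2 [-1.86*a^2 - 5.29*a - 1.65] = -3.72000000000000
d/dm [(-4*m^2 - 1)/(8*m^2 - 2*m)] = (4*m^2 + 8*m - 1)/(2*m^2*(16*m^2 - 8*m + 1))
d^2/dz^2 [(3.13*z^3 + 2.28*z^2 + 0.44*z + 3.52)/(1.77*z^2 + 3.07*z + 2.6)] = (8.16972199999995*z^3 + 153.113448*z^2 + 229.567488*z + 57.754656)/(5.545233*z^6 + 28.854009*z^5 + 74.482839*z^4 + 113.703283*z^3 + 109.40982*z^2 + 62.2596*z + 17.576)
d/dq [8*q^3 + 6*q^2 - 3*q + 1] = 24*q^2 + 12*q - 3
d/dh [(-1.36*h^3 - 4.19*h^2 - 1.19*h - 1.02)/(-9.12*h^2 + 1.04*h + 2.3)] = (12.4032*h^4 - 2.8288*h^3 - 24.5944*h^2 - 37.8788*h - 1.6762)/(83.1744*h^4 - 18.9696*h^3 - 40.8704*h^2 + 4.784*h + 5.29)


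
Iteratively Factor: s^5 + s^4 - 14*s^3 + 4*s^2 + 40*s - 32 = (s + 4)*(s^4 - 3*s^3 - 2*s^2 + 12*s - 8) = (s - 2)*(s + 4)*(s^3 - s^2 - 4*s + 4) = (s - 2)*(s + 2)*(s + 4)*(s^2 - 3*s + 2) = (s - 2)*(s - 1)*(s + 2)*(s + 4)*(s - 2)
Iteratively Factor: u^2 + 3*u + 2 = (u + 1)*(u + 2)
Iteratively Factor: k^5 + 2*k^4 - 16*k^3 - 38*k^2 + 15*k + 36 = (k + 3)*(k^4 - k^3 - 13*k^2 + k + 12) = (k - 1)*(k + 3)*(k^3 - 13*k - 12) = (k - 1)*(k + 1)*(k + 3)*(k^2 - k - 12) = (k - 4)*(k - 1)*(k + 1)*(k + 3)*(k + 3)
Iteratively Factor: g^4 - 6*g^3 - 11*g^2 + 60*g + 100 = (g - 5)*(g^3 - g^2 - 16*g - 20) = (g - 5)*(g + 2)*(g^2 - 3*g - 10) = (g - 5)^2*(g + 2)*(g + 2)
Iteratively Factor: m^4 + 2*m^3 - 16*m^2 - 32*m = (m + 2)*(m^3 - 16*m) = (m + 2)*(m + 4)*(m^2 - 4*m) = (m - 4)*(m + 2)*(m + 4)*(m)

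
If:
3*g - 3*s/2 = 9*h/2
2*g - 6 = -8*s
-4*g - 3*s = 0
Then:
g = -9/13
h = -10/13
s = 12/13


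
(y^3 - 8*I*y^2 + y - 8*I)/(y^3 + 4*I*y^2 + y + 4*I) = (y - 8*I)/(y + 4*I)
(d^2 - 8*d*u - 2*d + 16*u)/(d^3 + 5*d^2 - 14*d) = (d - 8*u)/(d*(d + 7))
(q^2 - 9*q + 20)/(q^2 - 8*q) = (q^2 - 9*q + 20)/(q*(q - 8))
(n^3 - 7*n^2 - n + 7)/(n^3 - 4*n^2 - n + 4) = (n - 7)/(n - 4)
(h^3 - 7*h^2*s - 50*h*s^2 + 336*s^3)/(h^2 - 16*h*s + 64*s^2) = (-h^2 - h*s + 42*s^2)/(-h + 8*s)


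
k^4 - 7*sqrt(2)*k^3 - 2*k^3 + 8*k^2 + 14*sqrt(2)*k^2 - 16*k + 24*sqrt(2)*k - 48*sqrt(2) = (k - 2)*(k - 6*sqrt(2))*(k - 2*sqrt(2))*(k + sqrt(2))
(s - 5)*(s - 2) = s^2 - 7*s + 10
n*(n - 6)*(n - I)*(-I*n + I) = -I*n^4 - n^3 + 7*I*n^3 + 7*n^2 - 6*I*n^2 - 6*n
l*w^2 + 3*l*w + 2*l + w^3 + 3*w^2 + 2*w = (l + w)*(w + 1)*(w + 2)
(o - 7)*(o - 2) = o^2 - 9*o + 14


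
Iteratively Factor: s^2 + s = (s + 1)*(s)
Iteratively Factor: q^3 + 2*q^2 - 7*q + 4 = (q - 1)*(q^2 + 3*q - 4) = (q - 1)*(q + 4)*(q - 1)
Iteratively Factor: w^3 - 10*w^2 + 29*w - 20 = (w - 5)*(w^2 - 5*w + 4) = (w - 5)*(w - 1)*(w - 4)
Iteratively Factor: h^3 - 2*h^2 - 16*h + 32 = (h - 4)*(h^2 + 2*h - 8) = (h - 4)*(h + 4)*(h - 2)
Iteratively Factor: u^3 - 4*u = (u + 2)*(u^2 - 2*u) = (u - 2)*(u + 2)*(u)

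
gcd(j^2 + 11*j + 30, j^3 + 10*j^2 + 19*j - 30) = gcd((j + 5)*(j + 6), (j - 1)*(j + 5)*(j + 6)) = j^2 + 11*j + 30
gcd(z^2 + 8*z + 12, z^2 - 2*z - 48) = z + 6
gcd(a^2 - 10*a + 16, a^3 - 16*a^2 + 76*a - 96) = a^2 - 10*a + 16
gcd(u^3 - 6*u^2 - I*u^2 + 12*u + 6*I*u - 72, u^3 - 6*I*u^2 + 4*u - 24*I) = 1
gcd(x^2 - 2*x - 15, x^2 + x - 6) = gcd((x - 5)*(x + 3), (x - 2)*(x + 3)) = x + 3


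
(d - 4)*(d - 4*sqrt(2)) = d^2 - 4*sqrt(2)*d - 4*d + 16*sqrt(2)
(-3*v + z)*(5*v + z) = -15*v^2 + 2*v*z + z^2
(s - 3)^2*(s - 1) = s^3 - 7*s^2 + 15*s - 9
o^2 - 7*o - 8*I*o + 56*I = (o - 7)*(o - 8*I)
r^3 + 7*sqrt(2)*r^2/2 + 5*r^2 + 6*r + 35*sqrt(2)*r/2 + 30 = (r + 5)*(r + 3*sqrt(2)/2)*(r + 2*sqrt(2))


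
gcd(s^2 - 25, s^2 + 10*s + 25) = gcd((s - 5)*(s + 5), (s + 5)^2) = s + 5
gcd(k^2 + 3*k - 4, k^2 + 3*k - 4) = k^2 + 3*k - 4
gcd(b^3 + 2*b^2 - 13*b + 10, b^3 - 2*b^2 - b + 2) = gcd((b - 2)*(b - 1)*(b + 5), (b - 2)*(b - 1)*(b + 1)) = b^2 - 3*b + 2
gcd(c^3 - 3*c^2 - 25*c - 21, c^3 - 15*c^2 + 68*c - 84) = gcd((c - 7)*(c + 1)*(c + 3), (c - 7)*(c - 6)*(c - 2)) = c - 7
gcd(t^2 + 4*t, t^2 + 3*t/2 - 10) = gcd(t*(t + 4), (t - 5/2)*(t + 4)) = t + 4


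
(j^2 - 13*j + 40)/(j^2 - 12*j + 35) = (j - 8)/(j - 7)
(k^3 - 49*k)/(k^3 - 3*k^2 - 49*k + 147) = k/(k - 3)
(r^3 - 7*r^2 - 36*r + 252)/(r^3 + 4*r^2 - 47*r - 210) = (r - 6)/(r + 5)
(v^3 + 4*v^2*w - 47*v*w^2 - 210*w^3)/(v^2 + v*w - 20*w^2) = (v^2 - v*w - 42*w^2)/(v - 4*w)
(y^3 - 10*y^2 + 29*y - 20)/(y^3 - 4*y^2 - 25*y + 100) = (y - 1)/(y + 5)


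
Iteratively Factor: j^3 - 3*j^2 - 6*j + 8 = (j - 4)*(j^2 + j - 2) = (j - 4)*(j + 2)*(j - 1)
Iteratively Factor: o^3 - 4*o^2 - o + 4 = (o - 4)*(o^2 - 1) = (o - 4)*(o - 1)*(o + 1)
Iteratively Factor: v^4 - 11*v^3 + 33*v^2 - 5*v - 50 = (v + 1)*(v^3 - 12*v^2 + 45*v - 50) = (v - 2)*(v + 1)*(v^2 - 10*v + 25) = (v - 5)*(v - 2)*(v + 1)*(v - 5)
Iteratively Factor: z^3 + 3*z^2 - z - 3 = (z + 3)*(z^2 - 1) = (z - 1)*(z + 3)*(z + 1)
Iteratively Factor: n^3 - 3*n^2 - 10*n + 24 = (n + 3)*(n^2 - 6*n + 8) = (n - 4)*(n + 3)*(n - 2)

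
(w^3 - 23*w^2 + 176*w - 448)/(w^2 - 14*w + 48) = (w^2 - 15*w + 56)/(w - 6)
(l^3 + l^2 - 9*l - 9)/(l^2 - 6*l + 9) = (l^2 + 4*l + 3)/(l - 3)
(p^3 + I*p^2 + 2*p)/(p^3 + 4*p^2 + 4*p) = (p^2 + I*p + 2)/(p^2 + 4*p + 4)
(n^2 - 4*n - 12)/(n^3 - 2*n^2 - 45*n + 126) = (n + 2)/(n^2 + 4*n - 21)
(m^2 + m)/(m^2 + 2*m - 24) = m*(m + 1)/(m^2 + 2*m - 24)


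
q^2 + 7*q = q*(q + 7)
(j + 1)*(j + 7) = j^2 + 8*j + 7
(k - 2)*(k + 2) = k^2 - 4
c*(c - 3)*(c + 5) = c^3 + 2*c^2 - 15*c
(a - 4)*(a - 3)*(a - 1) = a^3 - 8*a^2 + 19*a - 12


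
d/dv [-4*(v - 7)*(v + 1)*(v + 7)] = -12*v^2 - 8*v + 196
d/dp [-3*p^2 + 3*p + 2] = 3 - 6*p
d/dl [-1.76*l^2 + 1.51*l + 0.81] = 1.51 - 3.52*l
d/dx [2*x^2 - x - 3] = 4*x - 1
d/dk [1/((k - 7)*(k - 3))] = 2*(5 - k)/(k^4 - 20*k^3 + 142*k^2 - 420*k + 441)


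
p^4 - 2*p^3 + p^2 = p^2*(p - 1)^2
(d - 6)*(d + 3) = d^2 - 3*d - 18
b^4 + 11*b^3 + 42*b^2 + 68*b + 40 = (b + 2)^3*(b + 5)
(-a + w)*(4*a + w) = -4*a^2 + 3*a*w + w^2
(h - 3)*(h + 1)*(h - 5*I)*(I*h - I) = I*h^4 + 5*h^3 - 3*I*h^3 - 15*h^2 - I*h^2 - 5*h + 3*I*h + 15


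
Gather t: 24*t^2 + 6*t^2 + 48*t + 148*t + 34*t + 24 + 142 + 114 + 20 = 30*t^2 + 230*t + 300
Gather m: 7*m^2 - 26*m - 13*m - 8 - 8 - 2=7*m^2 - 39*m - 18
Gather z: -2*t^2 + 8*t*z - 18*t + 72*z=-2*t^2 - 18*t + z*(8*t + 72)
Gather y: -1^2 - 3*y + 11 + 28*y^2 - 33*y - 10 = 28*y^2 - 36*y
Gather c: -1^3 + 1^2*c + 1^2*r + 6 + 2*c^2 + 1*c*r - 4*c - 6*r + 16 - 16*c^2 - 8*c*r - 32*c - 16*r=-14*c^2 + c*(-7*r - 35) - 21*r + 21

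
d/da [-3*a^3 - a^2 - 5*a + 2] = -9*a^2 - 2*a - 5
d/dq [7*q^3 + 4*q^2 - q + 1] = 21*q^2 + 8*q - 1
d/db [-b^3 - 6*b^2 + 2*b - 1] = -3*b^2 - 12*b + 2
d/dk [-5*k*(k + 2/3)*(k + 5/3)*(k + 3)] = -20*k^3 - 80*k^2 - 730*k/9 - 50/3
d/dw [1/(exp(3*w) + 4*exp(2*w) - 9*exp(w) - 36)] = (-3*exp(2*w) - 8*exp(w) + 9)*exp(w)/(exp(3*w) + 4*exp(2*w) - 9*exp(w) - 36)^2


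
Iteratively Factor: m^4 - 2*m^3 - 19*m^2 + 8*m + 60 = (m + 3)*(m^3 - 5*m^2 - 4*m + 20) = (m - 5)*(m + 3)*(m^2 - 4) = (m - 5)*(m - 2)*(m + 3)*(m + 2)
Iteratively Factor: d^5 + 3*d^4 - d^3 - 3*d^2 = (d - 1)*(d^4 + 4*d^3 + 3*d^2) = d*(d - 1)*(d^3 + 4*d^2 + 3*d) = d*(d - 1)*(d + 1)*(d^2 + 3*d) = d*(d - 1)*(d + 1)*(d + 3)*(d)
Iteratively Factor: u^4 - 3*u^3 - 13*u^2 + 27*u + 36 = (u + 1)*(u^3 - 4*u^2 - 9*u + 36) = (u - 4)*(u + 1)*(u^2 - 9) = (u - 4)*(u - 3)*(u + 1)*(u + 3)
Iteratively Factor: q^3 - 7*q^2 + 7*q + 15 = (q - 3)*(q^2 - 4*q - 5) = (q - 3)*(q + 1)*(q - 5)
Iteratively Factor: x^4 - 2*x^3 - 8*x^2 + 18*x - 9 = (x - 3)*(x^3 + x^2 - 5*x + 3) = (x - 3)*(x - 1)*(x^2 + 2*x - 3) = (x - 3)*(x - 1)*(x + 3)*(x - 1)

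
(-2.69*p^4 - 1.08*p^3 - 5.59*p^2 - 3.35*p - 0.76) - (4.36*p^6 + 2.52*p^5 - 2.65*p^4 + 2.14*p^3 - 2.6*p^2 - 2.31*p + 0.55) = -4.36*p^6 - 2.52*p^5 - 0.04*p^4 - 3.22*p^3 - 2.99*p^2 - 1.04*p - 1.31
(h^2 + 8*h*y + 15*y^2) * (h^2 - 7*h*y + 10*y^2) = h^4 + h^3*y - 31*h^2*y^2 - 25*h*y^3 + 150*y^4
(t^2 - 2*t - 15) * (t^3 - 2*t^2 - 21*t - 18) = t^5 - 4*t^4 - 32*t^3 + 54*t^2 + 351*t + 270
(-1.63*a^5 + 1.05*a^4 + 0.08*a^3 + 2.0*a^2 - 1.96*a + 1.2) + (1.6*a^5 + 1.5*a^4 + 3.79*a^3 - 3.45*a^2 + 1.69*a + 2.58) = -0.0299999999999998*a^5 + 2.55*a^4 + 3.87*a^3 - 1.45*a^2 - 0.27*a + 3.78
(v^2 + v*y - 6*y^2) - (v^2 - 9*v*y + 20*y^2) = 10*v*y - 26*y^2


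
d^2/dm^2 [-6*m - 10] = 0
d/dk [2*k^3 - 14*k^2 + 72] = 2*k*(3*k - 14)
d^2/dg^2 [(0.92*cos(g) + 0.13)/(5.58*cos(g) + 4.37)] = (-14.39915*cos(g) + 9.19305*cos(2*g) - 27.57915)/(173.741112*cos(g)^3 + 408.198204*cos(g)^2 + 319.682106*cos(g) + 83.453453)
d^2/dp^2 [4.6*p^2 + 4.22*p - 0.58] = 9.20000000000000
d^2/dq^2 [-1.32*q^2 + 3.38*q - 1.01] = -2.64000000000000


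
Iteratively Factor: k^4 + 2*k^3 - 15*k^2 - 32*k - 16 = (k - 4)*(k^3 + 6*k^2 + 9*k + 4) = (k - 4)*(k + 1)*(k^2 + 5*k + 4) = (k - 4)*(k + 1)*(k + 4)*(k + 1)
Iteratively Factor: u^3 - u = (u + 1)*(u^2 - u) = u*(u + 1)*(u - 1)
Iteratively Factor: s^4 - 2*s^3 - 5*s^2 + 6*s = (s)*(s^3 - 2*s^2 - 5*s + 6) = s*(s + 2)*(s^2 - 4*s + 3) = s*(s - 3)*(s + 2)*(s - 1)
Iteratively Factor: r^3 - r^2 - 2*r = (r)*(r^2 - r - 2) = r*(r - 2)*(r + 1)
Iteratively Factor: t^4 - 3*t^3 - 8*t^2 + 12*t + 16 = (t - 2)*(t^3 - t^2 - 10*t - 8) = (t - 4)*(t - 2)*(t^2 + 3*t + 2) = (t - 4)*(t - 2)*(t + 1)*(t + 2)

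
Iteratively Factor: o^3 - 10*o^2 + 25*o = (o)*(o^2 - 10*o + 25) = o*(o - 5)*(o - 5)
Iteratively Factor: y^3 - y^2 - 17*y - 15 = (y - 5)*(y^2 + 4*y + 3) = (y - 5)*(y + 1)*(y + 3)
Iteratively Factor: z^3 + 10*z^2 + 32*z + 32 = (z + 4)*(z^2 + 6*z + 8) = (z + 4)^2*(z + 2)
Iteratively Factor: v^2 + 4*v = (v)*(v + 4)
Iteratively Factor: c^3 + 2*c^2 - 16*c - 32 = (c - 4)*(c^2 + 6*c + 8) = (c - 4)*(c + 2)*(c + 4)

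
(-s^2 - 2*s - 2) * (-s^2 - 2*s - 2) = s^4 + 4*s^3 + 8*s^2 + 8*s + 4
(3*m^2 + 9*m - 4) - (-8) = 3*m^2 + 9*m + 4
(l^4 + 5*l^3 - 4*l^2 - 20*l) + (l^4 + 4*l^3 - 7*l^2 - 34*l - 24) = 2*l^4 + 9*l^3 - 11*l^2 - 54*l - 24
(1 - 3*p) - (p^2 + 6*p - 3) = -p^2 - 9*p + 4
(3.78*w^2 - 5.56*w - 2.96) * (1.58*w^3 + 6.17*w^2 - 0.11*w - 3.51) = 5.9724*w^5 + 14.5378*w^4 - 39.3978*w^3 - 30.9194*w^2 + 19.8412*w + 10.3896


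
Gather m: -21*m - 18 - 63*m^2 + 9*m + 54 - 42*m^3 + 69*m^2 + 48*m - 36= -42*m^3 + 6*m^2 + 36*m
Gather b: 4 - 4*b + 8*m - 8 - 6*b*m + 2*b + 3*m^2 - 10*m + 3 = b*(-6*m - 2) + 3*m^2 - 2*m - 1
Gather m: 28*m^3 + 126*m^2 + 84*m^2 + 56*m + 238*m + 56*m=28*m^3 + 210*m^2 + 350*m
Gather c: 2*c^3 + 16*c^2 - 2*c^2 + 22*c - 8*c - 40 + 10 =2*c^3 + 14*c^2 + 14*c - 30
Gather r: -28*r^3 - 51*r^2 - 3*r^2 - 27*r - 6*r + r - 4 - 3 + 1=-28*r^3 - 54*r^2 - 32*r - 6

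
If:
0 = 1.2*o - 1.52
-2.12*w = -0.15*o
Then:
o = 1.27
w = 0.09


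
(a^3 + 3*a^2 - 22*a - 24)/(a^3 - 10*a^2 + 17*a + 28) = (a + 6)/(a - 7)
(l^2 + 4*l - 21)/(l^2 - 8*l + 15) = (l + 7)/(l - 5)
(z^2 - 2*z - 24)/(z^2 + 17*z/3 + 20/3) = 3*(z - 6)/(3*z + 5)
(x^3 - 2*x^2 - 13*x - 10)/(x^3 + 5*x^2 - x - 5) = (x^2 - 3*x - 10)/(x^2 + 4*x - 5)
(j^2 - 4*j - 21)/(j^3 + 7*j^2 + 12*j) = (j - 7)/(j*(j + 4))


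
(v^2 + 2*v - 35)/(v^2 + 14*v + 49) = (v - 5)/(v + 7)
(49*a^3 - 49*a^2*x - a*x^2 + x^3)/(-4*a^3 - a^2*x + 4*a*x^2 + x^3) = (-49*a^2 + x^2)/(4*a^2 + 5*a*x + x^2)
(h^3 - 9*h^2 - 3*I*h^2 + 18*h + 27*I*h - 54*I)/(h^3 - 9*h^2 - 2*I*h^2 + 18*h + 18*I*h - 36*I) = (h - 3*I)/(h - 2*I)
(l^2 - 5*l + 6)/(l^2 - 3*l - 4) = (-l^2 + 5*l - 6)/(-l^2 + 3*l + 4)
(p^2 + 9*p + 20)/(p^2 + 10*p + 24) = (p + 5)/(p + 6)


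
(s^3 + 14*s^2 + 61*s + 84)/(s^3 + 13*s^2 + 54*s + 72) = (s + 7)/(s + 6)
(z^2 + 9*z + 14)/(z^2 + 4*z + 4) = (z + 7)/(z + 2)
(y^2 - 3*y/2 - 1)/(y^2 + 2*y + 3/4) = 2*(y - 2)/(2*y + 3)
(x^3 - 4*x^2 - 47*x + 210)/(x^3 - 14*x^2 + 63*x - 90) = (x + 7)/(x - 3)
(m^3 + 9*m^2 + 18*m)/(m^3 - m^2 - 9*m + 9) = m*(m + 6)/(m^2 - 4*m + 3)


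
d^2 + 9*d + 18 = (d + 3)*(d + 6)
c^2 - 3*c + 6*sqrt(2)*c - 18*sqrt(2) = (c - 3)*(c + 6*sqrt(2))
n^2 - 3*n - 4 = (n - 4)*(n + 1)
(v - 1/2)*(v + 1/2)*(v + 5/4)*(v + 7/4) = v^4 + 3*v^3 + 31*v^2/16 - 3*v/4 - 35/64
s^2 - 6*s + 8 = (s - 4)*(s - 2)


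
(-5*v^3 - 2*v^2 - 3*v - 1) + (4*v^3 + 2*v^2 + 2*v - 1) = -v^3 - v - 2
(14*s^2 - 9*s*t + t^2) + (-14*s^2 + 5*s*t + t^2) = -4*s*t + 2*t^2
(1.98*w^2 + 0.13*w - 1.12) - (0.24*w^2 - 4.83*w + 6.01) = 1.74*w^2 + 4.96*w - 7.13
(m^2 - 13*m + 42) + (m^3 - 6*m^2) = m^3 - 5*m^2 - 13*m + 42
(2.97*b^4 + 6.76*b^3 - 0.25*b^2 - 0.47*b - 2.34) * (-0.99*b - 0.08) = -2.9403*b^5 - 6.93*b^4 - 0.2933*b^3 + 0.4853*b^2 + 2.3542*b + 0.1872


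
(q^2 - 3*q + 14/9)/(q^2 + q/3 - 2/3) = (q - 7/3)/(q + 1)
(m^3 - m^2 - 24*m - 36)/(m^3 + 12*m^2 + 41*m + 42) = (m - 6)/(m + 7)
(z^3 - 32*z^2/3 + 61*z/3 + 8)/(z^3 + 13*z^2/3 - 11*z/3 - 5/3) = (z^2 - 11*z + 24)/(z^2 + 4*z - 5)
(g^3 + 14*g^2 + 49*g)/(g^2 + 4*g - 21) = g*(g + 7)/(g - 3)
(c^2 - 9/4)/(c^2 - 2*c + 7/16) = 4*(4*c^2 - 9)/(16*c^2 - 32*c + 7)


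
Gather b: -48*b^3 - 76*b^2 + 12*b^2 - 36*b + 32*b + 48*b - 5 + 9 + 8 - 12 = -48*b^3 - 64*b^2 + 44*b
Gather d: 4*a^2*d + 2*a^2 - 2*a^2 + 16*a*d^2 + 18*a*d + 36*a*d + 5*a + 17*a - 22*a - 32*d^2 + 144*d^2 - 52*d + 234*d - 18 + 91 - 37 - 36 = d^2*(16*a + 112) + d*(4*a^2 + 54*a + 182)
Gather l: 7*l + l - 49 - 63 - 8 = 8*l - 120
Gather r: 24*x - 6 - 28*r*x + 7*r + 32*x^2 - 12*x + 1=r*(7 - 28*x) + 32*x^2 + 12*x - 5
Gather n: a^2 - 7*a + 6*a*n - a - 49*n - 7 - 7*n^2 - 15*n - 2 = a^2 - 8*a - 7*n^2 + n*(6*a - 64) - 9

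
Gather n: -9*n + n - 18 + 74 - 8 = 48 - 8*n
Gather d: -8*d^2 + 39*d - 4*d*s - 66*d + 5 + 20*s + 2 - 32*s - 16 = -8*d^2 + d*(-4*s - 27) - 12*s - 9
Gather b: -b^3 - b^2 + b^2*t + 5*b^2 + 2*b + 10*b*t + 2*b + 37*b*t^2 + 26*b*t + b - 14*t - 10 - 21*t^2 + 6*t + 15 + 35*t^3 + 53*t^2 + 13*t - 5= -b^3 + b^2*(t + 4) + b*(37*t^2 + 36*t + 5) + 35*t^3 + 32*t^2 + 5*t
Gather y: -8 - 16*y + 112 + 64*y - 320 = 48*y - 216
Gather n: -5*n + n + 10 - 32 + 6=-4*n - 16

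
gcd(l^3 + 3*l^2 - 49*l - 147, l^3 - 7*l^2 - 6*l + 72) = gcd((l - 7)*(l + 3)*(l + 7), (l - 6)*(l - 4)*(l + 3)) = l + 3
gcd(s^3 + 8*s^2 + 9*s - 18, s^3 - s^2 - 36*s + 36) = s^2 + 5*s - 6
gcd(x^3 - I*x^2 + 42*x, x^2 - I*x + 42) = x^2 - I*x + 42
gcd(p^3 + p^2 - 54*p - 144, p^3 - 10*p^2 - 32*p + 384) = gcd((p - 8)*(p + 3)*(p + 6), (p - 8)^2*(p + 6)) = p^2 - 2*p - 48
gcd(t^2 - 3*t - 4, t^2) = 1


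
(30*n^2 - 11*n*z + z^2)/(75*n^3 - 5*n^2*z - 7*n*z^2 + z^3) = (-6*n + z)/(-15*n^2 - 2*n*z + z^2)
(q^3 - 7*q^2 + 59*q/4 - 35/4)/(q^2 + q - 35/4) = (2*q^2 - 9*q + 7)/(2*q + 7)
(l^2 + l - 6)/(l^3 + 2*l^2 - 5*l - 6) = 1/(l + 1)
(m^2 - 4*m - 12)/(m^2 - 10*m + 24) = (m + 2)/(m - 4)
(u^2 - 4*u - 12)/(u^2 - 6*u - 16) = (u - 6)/(u - 8)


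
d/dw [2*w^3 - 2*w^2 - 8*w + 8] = 6*w^2 - 4*w - 8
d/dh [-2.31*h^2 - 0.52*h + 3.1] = -4.62*h - 0.52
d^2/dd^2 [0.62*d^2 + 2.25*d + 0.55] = 1.24000000000000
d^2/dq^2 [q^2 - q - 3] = 2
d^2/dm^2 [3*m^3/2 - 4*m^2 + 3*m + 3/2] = 9*m - 8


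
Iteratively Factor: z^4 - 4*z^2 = (z)*(z^3 - 4*z) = z*(z + 2)*(z^2 - 2*z) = z^2*(z + 2)*(z - 2)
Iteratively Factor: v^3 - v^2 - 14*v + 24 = (v - 3)*(v^2 + 2*v - 8) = (v - 3)*(v + 4)*(v - 2)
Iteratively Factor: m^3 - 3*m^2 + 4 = (m + 1)*(m^2 - 4*m + 4) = (m - 2)*(m + 1)*(m - 2)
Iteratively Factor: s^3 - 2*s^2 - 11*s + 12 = (s + 3)*(s^2 - 5*s + 4) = (s - 4)*(s + 3)*(s - 1)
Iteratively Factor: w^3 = (w)*(w^2) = w^2*(w)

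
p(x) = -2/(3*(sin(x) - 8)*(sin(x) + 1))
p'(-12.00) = -0.03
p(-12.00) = 0.06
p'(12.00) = -0.29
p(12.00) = 0.17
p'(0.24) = -0.05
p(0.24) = 0.07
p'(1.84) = 0.00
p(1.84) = 0.05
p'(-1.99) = 4.02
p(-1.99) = 0.86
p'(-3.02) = 0.09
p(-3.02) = 0.09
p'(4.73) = -54246.62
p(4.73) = 477.69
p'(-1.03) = -1.87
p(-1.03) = 0.53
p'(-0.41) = -0.19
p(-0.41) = 0.13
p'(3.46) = 0.15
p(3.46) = 0.12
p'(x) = 2*cos(x)/(3*(sin(x) - 8)*(sin(x) + 1)^2) + 2*cos(x)/(3*(sin(x) - 8)^2*(sin(x) + 1))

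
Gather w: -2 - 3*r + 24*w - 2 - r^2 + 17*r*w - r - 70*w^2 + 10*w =-r^2 - 4*r - 70*w^2 + w*(17*r + 34) - 4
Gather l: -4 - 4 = -8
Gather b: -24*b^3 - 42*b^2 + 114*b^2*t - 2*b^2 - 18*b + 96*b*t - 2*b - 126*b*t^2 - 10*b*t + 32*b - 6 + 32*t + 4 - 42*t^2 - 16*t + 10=-24*b^3 + b^2*(114*t - 44) + b*(-126*t^2 + 86*t + 12) - 42*t^2 + 16*t + 8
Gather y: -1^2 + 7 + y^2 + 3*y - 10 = y^2 + 3*y - 4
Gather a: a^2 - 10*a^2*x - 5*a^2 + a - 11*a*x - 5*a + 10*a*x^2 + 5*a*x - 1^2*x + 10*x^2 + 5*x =a^2*(-10*x - 4) + a*(10*x^2 - 6*x - 4) + 10*x^2 + 4*x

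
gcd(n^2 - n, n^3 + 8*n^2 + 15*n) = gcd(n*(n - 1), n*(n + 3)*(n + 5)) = n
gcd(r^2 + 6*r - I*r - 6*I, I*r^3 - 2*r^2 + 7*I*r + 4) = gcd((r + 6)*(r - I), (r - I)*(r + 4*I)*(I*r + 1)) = r - I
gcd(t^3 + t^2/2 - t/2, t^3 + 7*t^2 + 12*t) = t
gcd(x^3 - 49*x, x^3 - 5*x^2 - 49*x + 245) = x^2 - 49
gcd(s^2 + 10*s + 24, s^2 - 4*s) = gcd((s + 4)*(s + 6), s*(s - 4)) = 1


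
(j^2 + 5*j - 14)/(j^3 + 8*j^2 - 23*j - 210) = (j - 2)/(j^2 + j - 30)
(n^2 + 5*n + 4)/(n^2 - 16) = (n + 1)/(n - 4)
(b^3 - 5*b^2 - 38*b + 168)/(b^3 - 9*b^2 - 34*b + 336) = (b - 4)/(b - 8)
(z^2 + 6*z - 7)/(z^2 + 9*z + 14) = (z - 1)/(z + 2)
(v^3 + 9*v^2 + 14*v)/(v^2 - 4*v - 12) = v*(v + 7)/(v - 6)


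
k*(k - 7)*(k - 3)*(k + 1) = k^4 - 9*k^3 + 11*k^2 + 21*k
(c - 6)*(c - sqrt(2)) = c^2 - 6*c - sqrt(2)*c + 6*sqrt(2)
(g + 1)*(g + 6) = g^2 + 7*g + 6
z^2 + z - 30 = (z - 5)*(z + 6)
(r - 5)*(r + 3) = r^2 - 2*r - 15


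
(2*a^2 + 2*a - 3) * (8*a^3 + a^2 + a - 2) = 16*a^5 + 18*a^4 - 20*a^3 - 5*a^2 - 7*a + 6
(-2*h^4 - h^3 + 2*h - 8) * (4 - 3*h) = 6*h^5 - 5*h^4 - 4*h^3 - 6*h^2 + 32*h - 32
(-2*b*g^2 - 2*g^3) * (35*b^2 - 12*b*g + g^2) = -70*b^3*g^2 - 46*b^2*g^3 + 22*b*g^4 - 2*g^5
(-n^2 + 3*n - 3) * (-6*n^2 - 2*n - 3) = 6*n^4 - 16*n^3 + 15*n^2 - 3*n + 9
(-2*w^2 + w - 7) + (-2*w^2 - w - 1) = -4*w^2 - 8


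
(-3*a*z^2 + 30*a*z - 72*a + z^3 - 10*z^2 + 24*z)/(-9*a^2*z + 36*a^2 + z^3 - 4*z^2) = (z - 6)/(3*a + z)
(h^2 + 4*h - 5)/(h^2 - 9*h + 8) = (h + 5)/(h - 8)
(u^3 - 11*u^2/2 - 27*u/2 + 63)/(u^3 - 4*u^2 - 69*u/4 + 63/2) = 2*(u - 3)/(2*u - 3)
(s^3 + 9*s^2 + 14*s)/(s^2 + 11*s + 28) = s*(s + 2)/(s + 4)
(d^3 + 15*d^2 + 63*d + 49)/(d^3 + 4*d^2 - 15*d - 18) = (d^2 + 14*d + 49)/(d^2 + 3*d - 18)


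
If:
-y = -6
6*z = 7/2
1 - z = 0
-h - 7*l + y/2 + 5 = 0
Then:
No Solution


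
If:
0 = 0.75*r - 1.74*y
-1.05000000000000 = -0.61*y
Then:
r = 3.99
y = 1.72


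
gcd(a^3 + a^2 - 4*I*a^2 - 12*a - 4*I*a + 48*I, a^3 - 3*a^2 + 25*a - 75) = a - 3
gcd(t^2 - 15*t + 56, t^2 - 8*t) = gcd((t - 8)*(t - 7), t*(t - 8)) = t - 8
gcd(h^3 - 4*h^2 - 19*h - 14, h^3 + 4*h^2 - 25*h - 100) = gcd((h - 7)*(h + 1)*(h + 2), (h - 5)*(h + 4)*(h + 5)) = 1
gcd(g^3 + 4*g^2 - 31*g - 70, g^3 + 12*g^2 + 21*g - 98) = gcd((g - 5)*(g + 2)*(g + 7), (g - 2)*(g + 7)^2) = g + 7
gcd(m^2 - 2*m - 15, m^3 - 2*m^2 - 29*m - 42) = m + 3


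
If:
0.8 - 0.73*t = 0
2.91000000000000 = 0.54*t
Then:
No Solution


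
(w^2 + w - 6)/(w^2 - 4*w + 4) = (w + 3)/(w - 2)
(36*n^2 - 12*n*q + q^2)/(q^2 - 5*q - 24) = (-36*n^2 + 12*n*q - q^2)/(-q^2 + 5*q + 24)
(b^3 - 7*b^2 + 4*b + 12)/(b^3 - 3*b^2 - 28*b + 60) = (b + 1)/(b + 5)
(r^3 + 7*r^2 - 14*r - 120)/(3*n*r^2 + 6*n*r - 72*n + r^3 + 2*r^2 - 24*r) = (r + 5)/(3*n + r)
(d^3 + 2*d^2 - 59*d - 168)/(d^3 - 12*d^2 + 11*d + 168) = (d + 7)/(d - 7)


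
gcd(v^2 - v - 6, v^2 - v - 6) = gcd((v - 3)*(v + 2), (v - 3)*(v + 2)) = v^2 - v - 6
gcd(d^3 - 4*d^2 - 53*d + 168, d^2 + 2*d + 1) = 1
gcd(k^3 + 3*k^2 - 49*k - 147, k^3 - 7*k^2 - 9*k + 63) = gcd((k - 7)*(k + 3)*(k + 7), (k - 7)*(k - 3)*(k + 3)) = k^2 - 4*k - 21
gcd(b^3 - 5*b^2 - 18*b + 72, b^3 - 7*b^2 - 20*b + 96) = b^2 + b - 12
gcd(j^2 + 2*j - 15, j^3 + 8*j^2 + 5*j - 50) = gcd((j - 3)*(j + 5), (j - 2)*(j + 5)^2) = j + 5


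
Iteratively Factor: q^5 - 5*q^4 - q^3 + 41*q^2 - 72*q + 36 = (q - 1)*(q^4 - 4*q^3 - 5*q^2 + 36*q - 36) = (q - 1)*(q + 3)*(q^3 - 7*q^2 + 16*q - 12) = (q - 2)*(q - 1)*(q + 3)*(q^2 - 5*q + 6) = (q - 3)*(q - 2)*(q - 1)*(q + 3)*(q - 2)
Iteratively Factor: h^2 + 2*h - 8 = (h - 2)*(h + 4)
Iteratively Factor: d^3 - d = (d + 1)*(d^2 - d) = d*(d + 1)*(d - 1)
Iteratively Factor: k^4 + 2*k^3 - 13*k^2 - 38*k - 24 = (k + 3)*(k^3 - k^2 - 10*k - 8) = (k + 1)*(k + 3)*(k^2 - 2*k - 8) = (k + 1)*(k + 2)*(k + 3)*(k - 4)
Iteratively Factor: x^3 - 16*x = (x)*(x^2 - 16) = x*(x - 4)*(x + 4)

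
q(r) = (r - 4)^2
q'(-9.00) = -26.00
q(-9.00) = 169.00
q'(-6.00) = -20.00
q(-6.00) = 100.00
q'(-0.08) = -8.16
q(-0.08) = 16.65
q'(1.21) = -5.58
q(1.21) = 7.78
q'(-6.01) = -20.02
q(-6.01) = 100.20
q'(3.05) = -1.90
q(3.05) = 0.90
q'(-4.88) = -17.76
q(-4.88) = 78.85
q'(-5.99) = -19.98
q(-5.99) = 99.80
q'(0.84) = -6.32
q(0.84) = 9.99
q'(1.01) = -5.98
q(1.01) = 8.94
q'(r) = 2*r - 8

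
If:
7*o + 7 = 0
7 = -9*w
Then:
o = -1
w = -7/9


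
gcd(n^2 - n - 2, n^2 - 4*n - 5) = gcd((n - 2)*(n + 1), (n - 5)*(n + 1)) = n + 1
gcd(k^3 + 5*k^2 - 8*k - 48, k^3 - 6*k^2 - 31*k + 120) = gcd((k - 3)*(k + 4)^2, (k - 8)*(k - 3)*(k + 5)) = k - 3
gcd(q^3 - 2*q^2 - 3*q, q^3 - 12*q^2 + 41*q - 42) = q - 3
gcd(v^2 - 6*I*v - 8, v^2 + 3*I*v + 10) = v - 2*I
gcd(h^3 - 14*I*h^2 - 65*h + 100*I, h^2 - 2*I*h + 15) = h - 5*I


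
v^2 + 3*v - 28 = (v - 4)*(v + 7)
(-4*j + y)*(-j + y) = 4*j^2 - 5*j*y + y^2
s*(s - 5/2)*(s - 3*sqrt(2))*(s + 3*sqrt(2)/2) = s^4 - 5*s^3/2 - 3*sqrt(2)*s^3/2 - 9*s^2 + 15*sqrt(2)*s^2/4 + 45*s/2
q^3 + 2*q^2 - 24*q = q*(q - 4)*(q + 6)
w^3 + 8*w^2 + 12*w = w*(w + 2)*(w + 6)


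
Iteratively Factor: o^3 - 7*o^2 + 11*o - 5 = (o - 1)*(o^2 - 6*o + 5) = (o - 1)^2*(o - 5)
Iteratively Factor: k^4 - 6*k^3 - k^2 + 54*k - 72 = (k + 3)*(k^3 - 9*k^2 + 26*k - 24) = (k - 4)*(k + 3)*(k^2 - 5*k + 6) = (k - 4)*(k - 3)*(k + 3)*(k - 2)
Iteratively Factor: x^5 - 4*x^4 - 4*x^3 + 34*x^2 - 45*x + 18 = (x - 2)*(x^4 - 2*x^3 - 8*x^2 + 18*x - 9) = (x - 3)*(x - 2)*(x^3 + x^2 - 5*x + 3) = (x - 3)*(x - 2)*(x + 3)*(x^2 - 2*x + 1) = (x - 3)*(x - 2)*(x - 1)*(x + 3)*(x - 1)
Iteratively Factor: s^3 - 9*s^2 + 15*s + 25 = (s - 5)*(s^2 - 4*s - 5) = (s - 5)*(s + 1)*(s - 5)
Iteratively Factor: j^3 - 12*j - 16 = (j + 2)*(j^2 - 2*j - 8) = (j + 2)^2*(j - 4)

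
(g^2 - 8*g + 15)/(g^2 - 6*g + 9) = (g - 5)/(g - 3)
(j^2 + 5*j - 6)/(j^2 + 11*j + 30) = (j - 1)/(j + 5)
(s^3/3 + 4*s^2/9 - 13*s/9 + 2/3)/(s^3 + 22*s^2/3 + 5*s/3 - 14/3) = (s^2 + 2*s - 3)/(3*(s^2 + 8*s + 7))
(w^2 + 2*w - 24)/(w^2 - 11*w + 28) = (w + 6)/(w - 7)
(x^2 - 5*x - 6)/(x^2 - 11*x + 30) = (x + 1)/(x - 5)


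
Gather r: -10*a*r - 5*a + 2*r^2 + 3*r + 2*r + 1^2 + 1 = -5*a + 2*r^2 + r*(5 - 10*a) + 2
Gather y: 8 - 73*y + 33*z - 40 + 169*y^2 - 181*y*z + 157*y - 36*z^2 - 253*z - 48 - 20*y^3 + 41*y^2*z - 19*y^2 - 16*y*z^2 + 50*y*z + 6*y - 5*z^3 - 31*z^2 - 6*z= -20*y^3 + y^2*(41*z + 150) + y*(-16*z^2 - 131*z + 90) - 5*z^3 - 67*z^2 - 226*z - 80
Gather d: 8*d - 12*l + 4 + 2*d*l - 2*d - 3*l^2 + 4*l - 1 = d*(2*l + 6) - 3*l^2 - 8*l + 3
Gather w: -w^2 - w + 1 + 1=-w^2 - w + 2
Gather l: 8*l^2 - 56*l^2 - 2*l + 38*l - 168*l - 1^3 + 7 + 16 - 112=-48*l^2 - 132*l - 90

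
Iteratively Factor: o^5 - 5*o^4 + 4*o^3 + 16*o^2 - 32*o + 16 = (o - 2)*(o^4 - 3*o^3 - 2*o^2 + 12*o - 8) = (o - 2)^2*(o^3 - o^2 - 4*o + 4) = (o - 2)^2*(o + 2)*(o^2 - 3*o + 2) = (o - 2)^2*(o - 1)*(o + 2)*(o - 2)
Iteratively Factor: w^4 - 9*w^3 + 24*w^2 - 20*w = (w - 2)*(w^3 - 7*w^2 + 10*w) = (w - 5)*(w - 2)*(w^2 - 2*w) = (w - 5)*(w - 2)^2*(w)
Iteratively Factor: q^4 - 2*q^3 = (q)*(q^3 - 2*q^2) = q*(q - 2)*(q^2) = q^2*(q - 2)*(q)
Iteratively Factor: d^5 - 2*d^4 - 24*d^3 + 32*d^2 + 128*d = (d - 4)*(d^4 + 2*d^3 - 16*d^2 - 32*d) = (d - 4)*(d + 2)*(d^3 - 16*d) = (d - 4)^2*(d + 2)*(d^2 + 4*d) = d*(d - 4)^2*(d + 2)*(d + 4)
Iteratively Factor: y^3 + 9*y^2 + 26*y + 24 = (y + 2)*(y^2 + 7*y + 12) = (y + 2)*(y + 3)*(y + 4)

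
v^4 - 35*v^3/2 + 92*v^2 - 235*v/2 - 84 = (v - 8)*(v - 7)*(v - 3)*(v + 1/2)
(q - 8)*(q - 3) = q^2 - 11*q + 24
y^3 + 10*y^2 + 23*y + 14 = (y + 1)*(y + 2)*(y + 7)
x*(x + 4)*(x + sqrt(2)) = x^3 + sqrt(2)*x^2 + 4*x^2 + 4*sqrt(2)*x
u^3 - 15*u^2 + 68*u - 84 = (u - 7)*(u - 6)*(u - 2)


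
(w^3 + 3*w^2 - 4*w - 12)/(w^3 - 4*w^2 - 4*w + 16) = (w + 3)/(w - 4)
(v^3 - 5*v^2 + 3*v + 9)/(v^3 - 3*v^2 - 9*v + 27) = (v + 1)/(v + 3)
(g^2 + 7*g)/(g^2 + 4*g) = (g + 7)/(g + 4)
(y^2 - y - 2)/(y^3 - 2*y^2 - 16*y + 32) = (y + 1)/(y^2 - 16)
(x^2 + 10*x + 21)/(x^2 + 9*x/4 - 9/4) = 4*(x + 7)/(4*x - 3)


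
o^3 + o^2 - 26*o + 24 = (o - 4)*(o - 1)*(o + 6)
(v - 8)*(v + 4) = v^2 - 4*v - 32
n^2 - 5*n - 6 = (n - 6)*(n + 1)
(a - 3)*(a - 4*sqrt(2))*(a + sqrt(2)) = a^3 - 3*sqrt(2)*a^2 - 3*a^2 - 8*a + 9*sqrt(2)*a + 24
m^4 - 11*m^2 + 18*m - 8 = (m - 2)*(m - 1)^2*(m + 4)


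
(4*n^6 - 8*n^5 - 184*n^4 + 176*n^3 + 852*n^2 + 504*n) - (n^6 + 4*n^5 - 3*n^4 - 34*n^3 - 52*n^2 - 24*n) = 3*n^6 - 12*n^5 - 181*n^4 + 210*n^3 + 904*n^2 + 528*n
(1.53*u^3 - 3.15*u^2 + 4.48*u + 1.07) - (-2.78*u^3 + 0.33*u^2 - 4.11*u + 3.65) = 4.31*u^3 - 3.48*u^2 + 8.59*u - 2.58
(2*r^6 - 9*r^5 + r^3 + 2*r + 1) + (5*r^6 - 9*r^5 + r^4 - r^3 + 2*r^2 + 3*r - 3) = 7*r^6 - 18*r^5 + r^4 + 2*r^2 + 5*r - 2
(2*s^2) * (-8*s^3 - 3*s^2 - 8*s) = -16*s^5 - 6*s^4 - 16*s^3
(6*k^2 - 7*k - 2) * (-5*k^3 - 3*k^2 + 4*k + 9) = -30*k^5 + 17*k^4 + 55*k^3 + 32*k^2 - 71*k - 18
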